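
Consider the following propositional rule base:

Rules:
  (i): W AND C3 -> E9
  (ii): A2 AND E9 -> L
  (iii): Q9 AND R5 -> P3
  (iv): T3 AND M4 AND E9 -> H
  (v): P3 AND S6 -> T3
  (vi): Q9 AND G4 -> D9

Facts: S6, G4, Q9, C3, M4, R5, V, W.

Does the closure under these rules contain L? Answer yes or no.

no

[1] (i) [W AND C3 -> E9]; (iii) [Q9 AND R5 -> P3]; (vi) [Q9 AND G4 -> D9]. ⇒ new: E9, P3, D9.
[2] (v) [P3 AND S6 -> T3]. ⇒ new: T3.
[3] (iv) [T3 AND M4 AND E9 -> H]. ⇒ new: H.
Fixed point reached. L is concluded only by (ii); (ii) needs A2 (never derived).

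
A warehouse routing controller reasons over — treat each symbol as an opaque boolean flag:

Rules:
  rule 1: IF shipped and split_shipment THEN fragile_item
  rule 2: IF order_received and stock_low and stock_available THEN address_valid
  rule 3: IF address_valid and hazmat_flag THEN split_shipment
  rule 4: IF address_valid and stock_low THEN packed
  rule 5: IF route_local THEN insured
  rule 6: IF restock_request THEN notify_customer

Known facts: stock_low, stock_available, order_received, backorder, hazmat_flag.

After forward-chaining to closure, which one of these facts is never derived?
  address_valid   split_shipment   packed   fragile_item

fragile_item

Round 1 — rule 2, derive address_valid.
Round 2 — rule 3, rule 4, derive split_shipment, packed.
Derived: split_shipment (round 2), packed (round 2), address_valid (round 1). fragile_item never appears in any round.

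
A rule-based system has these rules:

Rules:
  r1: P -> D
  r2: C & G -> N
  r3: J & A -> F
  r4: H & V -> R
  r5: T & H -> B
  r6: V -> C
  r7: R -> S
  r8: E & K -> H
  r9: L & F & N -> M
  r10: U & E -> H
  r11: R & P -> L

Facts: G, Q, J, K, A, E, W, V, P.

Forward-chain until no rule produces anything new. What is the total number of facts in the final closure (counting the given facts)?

18

Round 1 fires r1, r3, r6, r8, giving D, F, C, H.
Round 2 fires r2, r4, giving N, R.
Round 3 fires r7, r11, giving S, L.
Round 4 fires r9, giving M.
Closure: {A, C, D, E, F, G, H, J, K, L, M, N, P, Q, R, S, V, W} — 18 facts.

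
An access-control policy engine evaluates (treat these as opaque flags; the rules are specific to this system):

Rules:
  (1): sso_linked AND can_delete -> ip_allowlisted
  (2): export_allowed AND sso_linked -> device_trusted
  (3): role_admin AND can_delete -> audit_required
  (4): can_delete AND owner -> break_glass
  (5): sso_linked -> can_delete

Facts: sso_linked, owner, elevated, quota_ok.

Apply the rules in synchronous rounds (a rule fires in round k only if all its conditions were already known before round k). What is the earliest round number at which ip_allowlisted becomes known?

2

Round 1: (5) [sso_linked -> can_delete]. Adds can_delete.
Round 2: (1) [sso_linked AND can_delete -> ip_allowlisted]; (4) [can_delete AND owner -> break_glass]. Adds ip_allowlisted, break_glass.
ip_allowlisted first appears in round 2.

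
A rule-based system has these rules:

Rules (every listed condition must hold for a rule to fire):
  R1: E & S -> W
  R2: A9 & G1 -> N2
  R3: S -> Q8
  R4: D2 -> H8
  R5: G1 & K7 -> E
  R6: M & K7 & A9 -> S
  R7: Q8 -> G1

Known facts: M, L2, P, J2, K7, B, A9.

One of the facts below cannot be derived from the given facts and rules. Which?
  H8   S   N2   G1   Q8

[1] R6 [M & K7 & A9 -> S]. ⇒ new: S.
[2] R3 [S -> Q8]. ⇒ new: Q8.
[3] R7 [Q8 -> G1]. ⇒ new: G1.
[4] R2 [A9 & G1 -> N2]; R5 [G1 & K7 -> E]. ⇒ new: N2, E.
[5] R1 [E & S -> W]. ⇒ new: W.
Derived: G1 (round 3), S (round 1), N2 (round 4), Q8 (round 2). H8 never appears in any round.

H8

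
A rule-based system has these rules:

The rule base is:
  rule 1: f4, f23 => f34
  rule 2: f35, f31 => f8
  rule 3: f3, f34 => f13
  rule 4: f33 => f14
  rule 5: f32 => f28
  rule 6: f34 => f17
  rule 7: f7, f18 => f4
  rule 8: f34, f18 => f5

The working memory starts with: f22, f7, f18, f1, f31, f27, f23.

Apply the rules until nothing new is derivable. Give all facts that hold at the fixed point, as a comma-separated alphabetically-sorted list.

f1, f17, f18, f22, f23, f27, f31, f34, f4, f5, f7

Round 1: rule 7 [f7, f18 => f4]. Adds f4.
Round 2: rule 1 [f4, f23 => f34]. Adds f34.
Round 3: rule 6 [f34 => f17]; rule 8 [f34, f18 => f5]. Adds f17, f5.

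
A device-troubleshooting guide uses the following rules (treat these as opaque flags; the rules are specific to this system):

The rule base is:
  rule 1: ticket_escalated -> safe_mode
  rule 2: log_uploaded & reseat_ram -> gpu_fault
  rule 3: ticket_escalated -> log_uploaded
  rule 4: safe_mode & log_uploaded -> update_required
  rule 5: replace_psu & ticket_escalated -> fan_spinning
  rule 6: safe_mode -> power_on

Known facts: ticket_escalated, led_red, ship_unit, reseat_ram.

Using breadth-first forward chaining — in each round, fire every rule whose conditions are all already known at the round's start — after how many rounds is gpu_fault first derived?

Round 1: rule 1 [ticket_escalated -> safe_mode]; rule 3 [ticket_escalated -> log_uploaded]. Adds safe_mode, log_uploaded.
Round 2: rule 2 [log_uploaded & reseat_ram -> gpu_fault]; rule 4 [safe_mode & log_uploaded -> update_required]; rule 6 [safe_mode -> power_on]. Adds gpu_fault, update_required, power_on.
gpu_fault first appears in round 2.

2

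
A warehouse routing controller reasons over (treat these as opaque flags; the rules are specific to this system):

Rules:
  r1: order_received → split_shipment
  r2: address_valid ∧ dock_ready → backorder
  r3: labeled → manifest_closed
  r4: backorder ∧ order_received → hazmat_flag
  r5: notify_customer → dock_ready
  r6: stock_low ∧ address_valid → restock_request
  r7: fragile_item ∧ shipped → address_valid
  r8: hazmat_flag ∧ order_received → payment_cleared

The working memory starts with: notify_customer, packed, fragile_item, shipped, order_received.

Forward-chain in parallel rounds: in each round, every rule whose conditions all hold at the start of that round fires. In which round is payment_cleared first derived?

4

Round 1: r1 [order_received → split_shipment]; r5 [notify_customer → dock_ready]; r7 [fragile_item ∧ shipped → address_valid]. New: split_shipment, dock_ready, address_valid.
Round 2: r2 [address_valid ∧ dock_ready → backorder]. New: backorder.
Round 3: r4 [backorder ∧ order_received → hazmat_flag]. New: hazmat_flag.
Round 4: r8 [hazmat_flag ∧ order_received → payment_cleared]. New: payment_cleared.
payment_cleared first appears in round 4.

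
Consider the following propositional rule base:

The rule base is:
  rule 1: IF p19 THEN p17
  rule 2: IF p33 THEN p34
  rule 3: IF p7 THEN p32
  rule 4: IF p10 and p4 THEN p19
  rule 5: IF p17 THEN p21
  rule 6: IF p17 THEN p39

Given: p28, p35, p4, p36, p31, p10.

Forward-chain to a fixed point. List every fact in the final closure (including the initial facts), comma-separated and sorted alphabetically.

p10, p17, p19, p21, p28, p31, p35, p36, p39, p4

Round 1: rule 4 [IF p10 and p4 THEN p19]. New: p19.
Round 2: rule 1 [IF p19 THEN p17]. New: p17.
Round 3: rule 5 [IF p17 THEN p21]; rule 6 [IF p17 THEN p39]. New: p21, p39.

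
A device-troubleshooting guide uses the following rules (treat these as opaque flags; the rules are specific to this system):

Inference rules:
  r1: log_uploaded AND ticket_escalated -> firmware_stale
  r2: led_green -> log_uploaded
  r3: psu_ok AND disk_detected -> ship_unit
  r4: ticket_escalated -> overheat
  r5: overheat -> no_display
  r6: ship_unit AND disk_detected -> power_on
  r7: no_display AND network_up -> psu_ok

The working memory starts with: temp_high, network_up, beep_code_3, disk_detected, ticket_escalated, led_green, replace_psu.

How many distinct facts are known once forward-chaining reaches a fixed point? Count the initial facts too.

Round 1: r2 [led_green -> log_uploaded]; r4 [ticket_escalated -> overheat]. New: log_uploaded, overheat.
Round 2: r1 [log_uploaded AND ticket_escalated -> firmware_stale]; r5 [overheat -> no_display]. New: firmware_stale, no_display.
Round 3: r7 [no_display AND network_up -> psu_ok]. New: psu_ok.
Round 4: r3 [psu_ok AND disk_detected -> ship_unit]. New: ship_unit.
Round 5: r6 [ship_unit AND disk_detected -> power_on]. New: power_on.
Closure: {beep_code_3, disk_detected, firmware_stale, led_green, log_uploaded, network_up, no_display, overheat, power_on, psu_ok, replace_psu, ship_unit, temp_high, ticket_escalated} — 14 facts.

14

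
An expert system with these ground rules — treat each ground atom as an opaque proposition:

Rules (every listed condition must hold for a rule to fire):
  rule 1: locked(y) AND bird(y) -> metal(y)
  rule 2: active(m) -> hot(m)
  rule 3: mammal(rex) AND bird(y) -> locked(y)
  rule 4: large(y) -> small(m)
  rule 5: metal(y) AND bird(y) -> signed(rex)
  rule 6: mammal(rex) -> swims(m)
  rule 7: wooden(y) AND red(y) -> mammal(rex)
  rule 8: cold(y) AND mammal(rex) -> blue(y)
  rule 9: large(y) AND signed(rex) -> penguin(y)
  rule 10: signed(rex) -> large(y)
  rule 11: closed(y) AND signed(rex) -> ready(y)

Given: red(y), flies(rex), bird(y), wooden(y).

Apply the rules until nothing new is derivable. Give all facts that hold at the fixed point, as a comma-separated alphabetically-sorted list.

bird(y), flies(rex), large(y), locked(y), mammal(rex), metal(y), penguin(y), red(y), signed(rex), small(m), swims(m), wooden(y)

Round 1 fires rule 7, giving mammal(rex).
Round 2 fires rule 3, rule 6, giving locked(y), swims(m).
Round 3 fires rule 1, giving metal(y).
Round 4 fires rule 5, giving signed(rex).
Round 5 fires rule 10, giving large(y).
Round 6 fires rule 4, rule 9, giving small(m), penguin(y).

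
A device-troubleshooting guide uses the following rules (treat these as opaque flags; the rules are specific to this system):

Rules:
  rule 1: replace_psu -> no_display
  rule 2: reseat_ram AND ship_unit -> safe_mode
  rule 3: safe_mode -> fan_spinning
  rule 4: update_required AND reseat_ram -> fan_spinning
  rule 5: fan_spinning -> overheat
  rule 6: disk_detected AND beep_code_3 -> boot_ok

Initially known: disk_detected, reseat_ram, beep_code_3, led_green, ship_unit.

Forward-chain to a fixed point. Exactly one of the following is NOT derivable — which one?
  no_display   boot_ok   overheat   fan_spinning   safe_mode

no_display

Round 1 fires rule 2, rule 6, giving safe_mode, boot_ok.
Round 2 fires rule 3, giving fan_spinning.
Round 3 fires rule 5, giving overheat.
Derived: fan_spinning (round 2), overheat (round 3), boot_ok (round 1), safe_mode (round 1). no_display never appears in any round.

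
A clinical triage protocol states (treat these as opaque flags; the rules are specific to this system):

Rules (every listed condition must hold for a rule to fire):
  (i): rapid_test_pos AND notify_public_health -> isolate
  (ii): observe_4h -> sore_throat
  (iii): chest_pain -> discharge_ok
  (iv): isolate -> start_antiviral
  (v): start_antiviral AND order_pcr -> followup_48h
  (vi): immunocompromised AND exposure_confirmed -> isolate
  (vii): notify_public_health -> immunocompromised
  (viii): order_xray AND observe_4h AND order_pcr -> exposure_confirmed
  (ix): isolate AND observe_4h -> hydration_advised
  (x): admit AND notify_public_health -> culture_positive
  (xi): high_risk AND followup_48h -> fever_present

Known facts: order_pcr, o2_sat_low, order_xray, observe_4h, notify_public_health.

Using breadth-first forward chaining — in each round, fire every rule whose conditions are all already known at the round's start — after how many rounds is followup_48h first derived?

Round 1: (ii) [observe_4h -> sore_throat]; (vii) [notify_public_health -> immunocompromised]; (viii) [order_xray AND observe_4h AND order_pcr -> exposure_confirmed]. Adds sore_throat, immunocompromised, exposure_confirmed.
Round 2: (vi) [immunocompromised AND exposure_confirmed -> isolate]. Adds isolate.
Round 3: (iv) [isolate -> start_antiviral]; (ix) [isolate AND observe_4h -> hydration_advised]. Adds start_antiviral, hydration_advised.
Round 4: (v) [start_antiviral AND order_pcr -> followup_48h]. Adds followup_48h.
followup_48h first appears in round 4.

4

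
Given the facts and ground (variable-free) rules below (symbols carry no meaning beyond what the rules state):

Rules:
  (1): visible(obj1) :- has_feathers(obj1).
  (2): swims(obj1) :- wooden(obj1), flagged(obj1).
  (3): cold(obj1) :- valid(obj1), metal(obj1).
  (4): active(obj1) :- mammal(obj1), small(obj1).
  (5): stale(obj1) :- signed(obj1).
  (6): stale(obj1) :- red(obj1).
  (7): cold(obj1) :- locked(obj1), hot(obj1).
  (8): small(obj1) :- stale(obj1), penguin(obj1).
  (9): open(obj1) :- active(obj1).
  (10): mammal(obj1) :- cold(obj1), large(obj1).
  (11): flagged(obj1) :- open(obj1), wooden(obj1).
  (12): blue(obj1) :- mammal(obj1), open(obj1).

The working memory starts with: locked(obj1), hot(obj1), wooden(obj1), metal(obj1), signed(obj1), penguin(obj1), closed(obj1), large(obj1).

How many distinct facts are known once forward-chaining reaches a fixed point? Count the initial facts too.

Round 1 fires (5), (7), giving stale(obj1), cold(obj1).
Round 2 fires (8), (10), giving small(obj1), mammal(obj1).
Round 3 fires (4), giving active(obj1).
Round 4 fires (9), giving open(obj1).
Round 5 fires (11), (12), giving flagged(obj1), blue(obj1).
Round 6 fires (2), giving swims(obj1).
Closure: {active(obj1), blue(obj1), closed(obj1), cold(obj1), flagged(obj1), hot(obj1), large(obj1), locked(obj1), mammal(obj1), metal(obj1), open(obj1), penguin(obj1), signed(obj1), small(obj1), stale(obj1), swims(obj1), wooden(obj1)} — 17 facts.

17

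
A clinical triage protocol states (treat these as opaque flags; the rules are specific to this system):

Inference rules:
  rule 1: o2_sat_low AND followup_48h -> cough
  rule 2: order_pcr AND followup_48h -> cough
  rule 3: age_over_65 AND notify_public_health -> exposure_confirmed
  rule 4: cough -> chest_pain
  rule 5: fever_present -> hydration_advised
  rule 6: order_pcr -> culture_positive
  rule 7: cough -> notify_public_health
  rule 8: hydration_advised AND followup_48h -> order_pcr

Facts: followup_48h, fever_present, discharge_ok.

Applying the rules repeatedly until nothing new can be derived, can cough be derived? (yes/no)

yes

Round 1: rule 5 [fever_present -> hydration_advised]. New: hydration_advised.
Round 2: rule 8 [hydration_advised AND followup_48h -> order_pcr]. New: order_pcr.
Round 3: rule 2 [order_pcr AND followup_48h -> cough]; rule 6 [order_pcr -> culture_positive]. New: cough, culture_positive.
Round 4: rule 4 [cough -> chest_pain]; rule 7 [cough -> notify_public_health]. New: chest_pain, notify_public_health.
cough appears in round 3, so it is derivable.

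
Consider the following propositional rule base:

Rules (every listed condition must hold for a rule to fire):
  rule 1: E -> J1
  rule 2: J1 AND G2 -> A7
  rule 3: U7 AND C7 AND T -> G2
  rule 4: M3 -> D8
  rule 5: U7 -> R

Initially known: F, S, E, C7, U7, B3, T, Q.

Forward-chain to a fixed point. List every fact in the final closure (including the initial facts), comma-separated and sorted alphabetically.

Round 1 fires rule 1, rule 3, rule 5, giving J1, G2, R.
Round 2 fires rule 2, giving A7.

A7, B3, C7, E, F, G2, J1, Q, R, S, T, U7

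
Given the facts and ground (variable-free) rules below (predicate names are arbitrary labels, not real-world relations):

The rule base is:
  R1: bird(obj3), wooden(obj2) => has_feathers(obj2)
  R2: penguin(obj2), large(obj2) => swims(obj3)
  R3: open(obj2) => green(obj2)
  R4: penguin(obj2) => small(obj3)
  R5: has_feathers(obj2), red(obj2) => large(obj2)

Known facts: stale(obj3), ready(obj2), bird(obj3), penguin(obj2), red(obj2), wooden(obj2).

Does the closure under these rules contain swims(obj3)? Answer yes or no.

yes

[1] R1 [bird(obj3), wooden(obj2) => has_feathers(obj2)]; R4 [penguin(obj2) => small(obj3)]. ⇒ new: has_feathers(obj2), small(obj3).
[2] R5 [has_feathers(obj2), red(obj2) => large(obj2)]. ⇒ new: large(obj2).
[3] R2 [penguin(obj2), large(obj2) => swims(obj3)]. ⇒ new: swims(obj3).
swims(obj3) appears in round 3, so it is derivable.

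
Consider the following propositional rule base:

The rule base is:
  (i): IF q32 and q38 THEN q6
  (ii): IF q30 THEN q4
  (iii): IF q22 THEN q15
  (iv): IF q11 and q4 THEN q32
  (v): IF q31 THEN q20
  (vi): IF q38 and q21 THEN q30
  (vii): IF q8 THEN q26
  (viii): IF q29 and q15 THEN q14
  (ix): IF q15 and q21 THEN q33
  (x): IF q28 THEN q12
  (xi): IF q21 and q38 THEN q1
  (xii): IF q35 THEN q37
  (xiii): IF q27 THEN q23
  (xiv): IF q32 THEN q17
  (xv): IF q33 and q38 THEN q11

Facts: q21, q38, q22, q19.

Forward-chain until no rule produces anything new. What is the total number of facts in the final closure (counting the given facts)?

13

[1] (iii) [IF q22 THEN q15]; (vi) [IF q38 and q21 THEN q30]; (xi) [IF q21 and q38 THEN q1]. ⇒ new: q15, q30, q1.
[2] (ii) [IF q30 THEN q4]; (ix) [IF q15 and q21 THEN q33]. ⇒ new: q4, q33.
[3] (xv) [IF q33 and q38 THEN q11]. ⇒ new: q11.
[4] (iv) [IF q11 and q4 THEN q32]. ⇒ new: q32.
[5] (i) [IF q32 and q38 THEN q6]; (xiv) [IF q32 THEN q17]. ⇒ new: q6, q17.
Closure: {q1, q11, q15, q17, q19, q21, q22, q30, q32, q33, q38, q4, q6} — 13 facts.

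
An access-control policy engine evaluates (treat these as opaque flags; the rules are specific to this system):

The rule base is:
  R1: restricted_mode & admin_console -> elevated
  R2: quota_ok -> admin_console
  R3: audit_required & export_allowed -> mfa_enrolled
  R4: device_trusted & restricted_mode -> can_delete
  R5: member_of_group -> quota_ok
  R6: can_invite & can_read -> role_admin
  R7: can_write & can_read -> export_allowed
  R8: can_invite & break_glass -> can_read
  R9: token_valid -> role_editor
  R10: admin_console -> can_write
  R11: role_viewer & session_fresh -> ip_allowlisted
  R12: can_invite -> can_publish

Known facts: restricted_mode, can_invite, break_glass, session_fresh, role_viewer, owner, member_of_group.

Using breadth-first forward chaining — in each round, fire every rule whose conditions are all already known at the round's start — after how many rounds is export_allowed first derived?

4

Round 1 — R5, R8, R11, R12, derive quota_ok, can_read, ip_allowlisted, can_publish.
Round 2 — R2, R6, derive admin_console, role_admin.
Round 3 — R1, R10, derive elevated, can_write.
Round 4 — R7, derive export_allowed.
export_allowed first appears in round 4.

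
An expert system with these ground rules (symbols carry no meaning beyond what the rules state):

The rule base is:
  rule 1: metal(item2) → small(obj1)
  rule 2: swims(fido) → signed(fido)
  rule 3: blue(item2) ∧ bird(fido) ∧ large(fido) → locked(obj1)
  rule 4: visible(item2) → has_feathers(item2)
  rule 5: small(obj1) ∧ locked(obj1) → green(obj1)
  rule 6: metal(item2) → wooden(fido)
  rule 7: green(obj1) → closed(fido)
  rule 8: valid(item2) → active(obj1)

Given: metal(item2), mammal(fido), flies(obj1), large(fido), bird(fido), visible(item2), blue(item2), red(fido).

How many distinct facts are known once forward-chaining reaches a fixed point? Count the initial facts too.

Round 1: rule 1 [metal(item2) → small(obj1)]; rule 3 [blue(item2) ∧ bird(fido) ∧ large(fido) → locked(obj1)]; rule 4 [visible(item2) → has_feathers(item2)]; rule 6 [metal(item2) → wooden(fido)]. New: small(obj1), locked(obj1), has_feathers(item2), wooden(fido).
Round 2: rule 5 [small(obj1) ∧ locked(obj1) → green(obj1)]. New: green(obj1).
Round 3: rule 7 [green(obj1) → closed(fido)]. New: closed(fido).
Closure: {bird(fido), blue(item2), closed(fido), flies(obj1), green(obj1), has_feathers(item2), large(fido), locked(obj1), mammal(fido), metal(item2), red(fido), small(obj1), visible(item2), wooden(fido)} — 14 facts.

14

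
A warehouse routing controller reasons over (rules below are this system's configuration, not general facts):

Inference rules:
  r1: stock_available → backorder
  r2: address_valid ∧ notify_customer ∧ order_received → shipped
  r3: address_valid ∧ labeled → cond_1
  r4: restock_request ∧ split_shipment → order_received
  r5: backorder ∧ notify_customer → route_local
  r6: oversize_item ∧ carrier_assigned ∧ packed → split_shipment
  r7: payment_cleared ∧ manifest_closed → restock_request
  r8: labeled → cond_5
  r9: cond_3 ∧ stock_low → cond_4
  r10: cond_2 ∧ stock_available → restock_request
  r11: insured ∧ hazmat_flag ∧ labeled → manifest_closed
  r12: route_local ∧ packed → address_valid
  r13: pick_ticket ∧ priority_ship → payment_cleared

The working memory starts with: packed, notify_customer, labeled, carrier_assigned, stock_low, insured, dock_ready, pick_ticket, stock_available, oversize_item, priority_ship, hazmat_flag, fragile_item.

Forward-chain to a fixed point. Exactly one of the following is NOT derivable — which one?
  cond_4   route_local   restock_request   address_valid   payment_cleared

Round 1: r1 [stock_available → backorder]; r6 [oversize_item ∧ carrier_assigned ∧ packed → split_shipment]; r8 [labeled → cond_5]; r11 [insured ∧ hazmat_flag ∧ labeled → manifest_closed]; r13 [pick_ticket ∧ priority_ship → payment_cleared]. New: backorder, split_shipment, cond_5, manifest_closed, payment_cleared.
Round 2: r5 [backorder ∧ notify_customer → route_local]; r7 [payment_cleared ∧ manifest_closed → restock_request]. New: route_local, restock_request.
Round 3: r4 [restock_request ∧ split_shipment → order_received]; r12 [route_local ∧ packed → address_valid]. New: order_received, address_valid.
Round 4: r2 [address_valid ∧ notify_customer ∧ order_received → shipped]; r3 [address_valid ∧ labeled → cond_1]. New: shipped, cond_1.
Derived: address_valid (round 3), route_local (round 2), restock_request (round 2), payment_cleared (round 1). cond_4 never appears in any round.

cond_4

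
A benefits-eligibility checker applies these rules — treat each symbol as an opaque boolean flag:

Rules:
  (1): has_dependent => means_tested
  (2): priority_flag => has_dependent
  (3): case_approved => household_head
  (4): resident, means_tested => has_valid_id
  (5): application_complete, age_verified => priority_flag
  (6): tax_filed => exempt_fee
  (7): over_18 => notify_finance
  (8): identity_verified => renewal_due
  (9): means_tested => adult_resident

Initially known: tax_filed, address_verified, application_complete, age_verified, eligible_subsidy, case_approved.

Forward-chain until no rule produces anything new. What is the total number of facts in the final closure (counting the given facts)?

Round 1 fires (3), (5), (6), giving household_head, priority_flag, exempt_fee.
Round 2 fires (2), giving has_dependent.
Round 3 fires (1), giving means_tested.
Round 4 fires (9), giving adult_resident.
Closure: {address_verified, adult_resident, age_verified, application_complete, case_approved, eligible_subsidy, exempt_fee, has_dependent, household_head, means_tested, priority_flag, tax_filed} — 12 facts.

12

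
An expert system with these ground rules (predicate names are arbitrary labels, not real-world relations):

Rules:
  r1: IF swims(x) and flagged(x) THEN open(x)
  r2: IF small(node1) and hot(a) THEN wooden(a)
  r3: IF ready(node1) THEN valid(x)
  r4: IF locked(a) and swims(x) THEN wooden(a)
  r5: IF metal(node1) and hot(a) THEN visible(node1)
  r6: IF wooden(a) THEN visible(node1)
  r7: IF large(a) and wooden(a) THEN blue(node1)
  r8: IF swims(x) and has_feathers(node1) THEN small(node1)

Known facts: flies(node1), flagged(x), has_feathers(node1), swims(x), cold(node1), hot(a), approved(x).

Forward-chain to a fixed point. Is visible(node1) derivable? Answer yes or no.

Round 1 — r1, r8, derive open(x), small(node1).
Round 2 — r2, derive wooden(a).
Round 3 — r6, derive visible(node1).
visible(node1) appears in round 3, so it is derivable.

yes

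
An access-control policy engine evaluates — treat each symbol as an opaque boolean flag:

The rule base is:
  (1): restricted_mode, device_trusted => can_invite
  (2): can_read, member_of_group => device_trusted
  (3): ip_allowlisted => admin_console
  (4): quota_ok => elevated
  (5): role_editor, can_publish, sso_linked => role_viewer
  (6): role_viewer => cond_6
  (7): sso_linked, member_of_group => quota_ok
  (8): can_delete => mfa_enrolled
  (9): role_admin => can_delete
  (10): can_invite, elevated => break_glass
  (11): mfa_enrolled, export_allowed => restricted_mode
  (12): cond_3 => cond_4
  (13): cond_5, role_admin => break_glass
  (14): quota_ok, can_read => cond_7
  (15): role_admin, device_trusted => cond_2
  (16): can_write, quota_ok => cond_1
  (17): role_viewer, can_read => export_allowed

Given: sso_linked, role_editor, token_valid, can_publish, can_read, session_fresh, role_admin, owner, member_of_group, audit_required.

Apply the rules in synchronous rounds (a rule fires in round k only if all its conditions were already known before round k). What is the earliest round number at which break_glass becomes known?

5

Round 1: (2) [can_read, member_of_group => device_trusted]; (5) [role_editor, can_publish, sso_linked => role_viewer]; (7) [sso_linked, member_of_group => quota_ok]; (9) [role_admin => can_delete]. New: device_trusted, role_viewer, quota_ok, can_delete.
Round 2: (4) [quota_ok => elevated]; (6) [role_viewer => cond_6]; (8) [can_delete => mfa_enrolled]; (14) [quota_ok, can_read => cond_7]; (15) [role_admin, device_trusted => cond_2]; (17) [role_viewer, can_read => export_allowed]. New: elevated, cond_6, mfa_enrolled, cond_7, cond_2, export_allowed.
Round 3: (11) [mfa_enrolled, export_allowed => restricted_mode]. New: restricted_mode.
Round 4: (1) [restricted_mode, device_trusted => can_invite]. New: can_invite.
Round 5: (10) [can_invite, elevated => break_glass]. New: break_glass.
break_glass first appears in round 5.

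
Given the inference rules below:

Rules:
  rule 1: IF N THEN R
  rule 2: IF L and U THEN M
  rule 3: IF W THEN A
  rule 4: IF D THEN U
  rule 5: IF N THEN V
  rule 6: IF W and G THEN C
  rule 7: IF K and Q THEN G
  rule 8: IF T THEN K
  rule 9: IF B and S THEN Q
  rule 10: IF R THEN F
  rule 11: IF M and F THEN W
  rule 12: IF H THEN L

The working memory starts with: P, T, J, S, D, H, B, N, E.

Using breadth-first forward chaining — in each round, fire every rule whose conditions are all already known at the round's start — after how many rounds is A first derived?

Round 1 fires rule 1, rule 4, rule 5, rule 8, rule 9, rule 12, giving R, U, V, K, Q, L.
Round 2 fires rule 2, rule 7, rule 10, giving M, G, F.
Round 3 fires rule 11, giving W.
Round 4 fires rule 3, rule 6, giving A, C.
A first appears in round 4.

4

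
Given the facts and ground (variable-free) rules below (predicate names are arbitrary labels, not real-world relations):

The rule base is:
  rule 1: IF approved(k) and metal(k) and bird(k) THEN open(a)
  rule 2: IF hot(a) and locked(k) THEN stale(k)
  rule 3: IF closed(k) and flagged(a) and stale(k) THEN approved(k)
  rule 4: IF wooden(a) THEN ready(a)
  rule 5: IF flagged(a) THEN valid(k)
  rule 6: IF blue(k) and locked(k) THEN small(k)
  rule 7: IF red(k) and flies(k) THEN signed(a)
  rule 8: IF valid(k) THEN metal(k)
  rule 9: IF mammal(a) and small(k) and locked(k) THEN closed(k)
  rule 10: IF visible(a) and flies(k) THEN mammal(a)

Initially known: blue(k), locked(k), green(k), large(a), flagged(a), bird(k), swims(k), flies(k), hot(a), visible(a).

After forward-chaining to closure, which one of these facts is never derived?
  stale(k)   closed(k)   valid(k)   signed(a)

signed(a)

Round 1: rule 2 [IF hot(a) and locked(k) THEN stale(k)]; rule 5 [IF flagged(a) THEN valid(k)]; rule 6 [IF blue(k) and locked(k) THEN small(k)]; rule 10 [IF visible(a) and flies(k) THEN mammal(a)]. New: stale(k), valid(k), small(k), mammal(a).
Round 2: rule 8 [IF valid(k) THEN metal(k)]; rule 9 [IF mammal(a) and small(k) and locked(k) THEN closed(k)]. New: metal(k), closed(k).
Round 3: rule 3 [IF closed(k) and flagged(a) and stale(k) THEN approved(k)]. New: approved(k).
Round 4: rule 1 [IF approved(k) and metal(k) and bird(k) THEN open(a)]. New: open(a).
Derived: closed(k) (round 2), valid(k) (round 1), stale(k) (round 1). signed(a) never appears in any round.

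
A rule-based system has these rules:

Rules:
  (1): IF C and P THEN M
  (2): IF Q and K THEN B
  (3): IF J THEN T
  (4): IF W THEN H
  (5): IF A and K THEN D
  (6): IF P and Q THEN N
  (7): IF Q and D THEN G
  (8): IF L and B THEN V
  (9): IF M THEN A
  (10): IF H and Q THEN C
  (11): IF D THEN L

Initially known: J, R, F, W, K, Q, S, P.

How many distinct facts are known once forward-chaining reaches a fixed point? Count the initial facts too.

Round 1 fires (2), (3), (4), (6), giving B, T, H, N.
Round 2 fires (10), giving C.
Round 3 fires (1), giving M.
Round 4 fires (9), giving A.
Round 5 fires (5), giving D.
Round 6 fires (7), (11), giving G, L.
Round 7 fires (8), giving V.
Closure: {A, B, C, D, F, G, H, J, K, L, M, N, P, Q, R, S, T, V, W} — 19 facts.

19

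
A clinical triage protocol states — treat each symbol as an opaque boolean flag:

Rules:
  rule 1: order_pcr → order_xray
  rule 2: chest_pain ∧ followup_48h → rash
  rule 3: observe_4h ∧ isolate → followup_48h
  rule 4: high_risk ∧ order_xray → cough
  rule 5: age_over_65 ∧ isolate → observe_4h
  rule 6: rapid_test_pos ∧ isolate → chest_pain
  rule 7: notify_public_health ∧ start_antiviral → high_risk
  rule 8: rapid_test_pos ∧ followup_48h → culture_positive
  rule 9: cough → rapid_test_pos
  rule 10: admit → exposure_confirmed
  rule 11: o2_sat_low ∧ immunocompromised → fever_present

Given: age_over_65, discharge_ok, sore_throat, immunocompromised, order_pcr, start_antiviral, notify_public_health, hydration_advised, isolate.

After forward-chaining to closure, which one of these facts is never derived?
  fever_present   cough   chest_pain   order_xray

[1] rule 1 [order_pcr → order_xray]; rule 5 [age_over_65 ∧ isolate → observe_4h]; rule 7 [notify_public_health ∧ start_antiviral → high_risk]. ⇒ new: order_xray, observe_4h, high_risk.
[2] rule 3 [observe_4h ∧ isolate → followup_48h]; rule 4 [high_risk ∧ order_xray → cough]. ⇒ new: followup_48h, cough.
[3] rule 9 [cough → rapid_test_pos]. ⇒ new: rapid_test_pos.
[4] rule 6 [rapid_test_pos ∧ isolate → chest_pain]; rule 8 [rapid_test_pos ∧ followup_48h → culture_positive]. ⇒ new: chest_pain, culture_positive.
[5] rule 2 [chest_pain ∧ followup_48h → rash]. ⇒ new: rash.
Derived: chest_pain (round 4), cough (round 2), order_xray (round 1). fever_present never appears in any round.

fever_present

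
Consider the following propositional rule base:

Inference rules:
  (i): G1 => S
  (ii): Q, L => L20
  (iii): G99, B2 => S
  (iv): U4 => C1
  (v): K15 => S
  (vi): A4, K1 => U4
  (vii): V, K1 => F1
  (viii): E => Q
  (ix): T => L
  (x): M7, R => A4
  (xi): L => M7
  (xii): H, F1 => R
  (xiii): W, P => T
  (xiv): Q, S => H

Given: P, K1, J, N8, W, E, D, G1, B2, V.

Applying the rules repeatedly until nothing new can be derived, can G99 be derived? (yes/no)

[1] (i) [G1 => S]; (vii) [V, K1 => F1]; (viii) [E => Q]; (xiii) [W, P => T]. ⇒ new: S, F1, Q, T.
[2] (ix) [T => L]; (xiv) [Q, S => H]. ⇒ new: L, H.
[3] (ii) [Q, L => L20]; (xi) [L => M7]; (xii) [H, F1 => R]. ⇒ new: L20, M7, R.
[4] (x) [M7, R => A4]. ⇒ new: A4.
[5] (vi) [A4, K1 => U4]. ⇒ new: U4.
[6] (iv) [U4 => C1]. ⇒ new: C1.
Fixed point reached. No rule has G99 as a consequent, and it is not given.

no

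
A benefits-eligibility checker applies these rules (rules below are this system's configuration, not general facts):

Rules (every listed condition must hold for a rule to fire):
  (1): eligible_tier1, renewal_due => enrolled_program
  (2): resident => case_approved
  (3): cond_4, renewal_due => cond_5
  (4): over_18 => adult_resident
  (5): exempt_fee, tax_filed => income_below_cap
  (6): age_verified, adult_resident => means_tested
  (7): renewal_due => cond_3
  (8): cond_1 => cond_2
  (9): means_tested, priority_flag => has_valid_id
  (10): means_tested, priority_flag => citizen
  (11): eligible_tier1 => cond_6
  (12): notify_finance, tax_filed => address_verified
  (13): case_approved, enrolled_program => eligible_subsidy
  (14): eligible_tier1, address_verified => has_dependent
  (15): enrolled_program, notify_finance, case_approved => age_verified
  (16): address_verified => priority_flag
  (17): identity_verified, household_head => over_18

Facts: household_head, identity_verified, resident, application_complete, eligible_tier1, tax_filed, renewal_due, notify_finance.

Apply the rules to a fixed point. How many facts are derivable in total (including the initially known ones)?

Round 1: (1) [eligible_tier1, renewal_due => enrolled_program]; (2) [resident => case_approved]; (7) [renewal_due => cond_3]; (11) [eligible_tier1 => cond_6]; (12) [notify_finance, tax_filed => address_verified]; (17) [identity_verified, household_head => over_18]. New: enrolled_program, case_approved, cond_3, cond_6, address_verified, over_18.
Round 2: (4) [over_18 => adult_resident]; (13) [case_approved, enrolled_program => eligible_subsidy]; (14) [eligible_tier1, address_verified => has_dependent]; (15) [enrolled_program, notify_finance, case_approved => age_verified]; (16) [address_verified => priority_flag]. New: adult_resident, eligible_subsidy, has_dependent, age_verified, priority_flag.
Round 3: (6) [age_verified, adult_resident => means_tested]. New: means_tested.
Round 4: (9) [means_tested, priority_flag => has_valid_id]; (10) [means_tested, priority_flag => citizen]. New: has_valid_id, citizen.
Closure: {address_verified, adult_resident, age_verified, application_complete, case_approved, citizen, cond_3, cond_6, eligible_subsidy, eligible_tier1, enrolled_program, has_dependent, has_valid_id, household_head, identity_verified, means_tested, notify_finance, over_18, priority_flag, renewal_due, resident, tax_filed} — 22 facts.

22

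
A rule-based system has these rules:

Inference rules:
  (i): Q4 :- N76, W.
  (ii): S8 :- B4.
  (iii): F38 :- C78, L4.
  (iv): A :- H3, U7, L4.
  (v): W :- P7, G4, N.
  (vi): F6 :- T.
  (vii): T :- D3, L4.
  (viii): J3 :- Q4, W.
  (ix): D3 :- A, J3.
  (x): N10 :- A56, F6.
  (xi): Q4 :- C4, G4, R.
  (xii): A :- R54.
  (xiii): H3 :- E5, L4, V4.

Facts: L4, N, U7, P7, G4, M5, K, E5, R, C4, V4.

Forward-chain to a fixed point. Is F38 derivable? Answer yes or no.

no

Round 1: (v) [W :- P7, G4, N.]; (xi) [Q4 :- C4, G4, R.]; (xiii) [H3 :- E5, L4, V4.]. New: W, Q4, H3.
Round 2: (iv) [A :- H3, U7, L4.]; (viii) [J3 :- Q4, W.]. New: A, J3.
Round 3: (ix) [D3 :- A, J3.]. New: D3.
Round 4: (vii) [T :- D3, L4.]. New: T.
Round 5: (vi) [F6 :- T.]. New: F6.
Fixed point reached. F38 is concluded only by (iii); (iii) needs C78 (never derived).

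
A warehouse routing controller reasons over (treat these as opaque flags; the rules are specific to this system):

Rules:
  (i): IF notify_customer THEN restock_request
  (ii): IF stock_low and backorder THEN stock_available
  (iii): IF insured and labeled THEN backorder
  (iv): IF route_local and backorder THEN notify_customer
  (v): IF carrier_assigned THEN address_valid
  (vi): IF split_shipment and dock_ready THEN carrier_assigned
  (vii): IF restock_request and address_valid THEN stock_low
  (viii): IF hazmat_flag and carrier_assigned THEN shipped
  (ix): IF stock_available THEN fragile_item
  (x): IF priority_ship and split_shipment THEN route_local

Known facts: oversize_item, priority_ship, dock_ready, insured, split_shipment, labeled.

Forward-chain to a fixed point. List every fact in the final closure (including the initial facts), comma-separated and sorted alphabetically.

Round 1 fires (iii), (vi), (x), giving backorder, carrier_assigned, route_local.
Round 2 fires (iv), (v), giving notify_customer, address_valid.
Round 3 fires (i), giving restock_request.
Round 4 fires (vii), giving stock_low.
Round 5 fires (ii), giving stock_available.
Round 6 fires (ix), giving fragile_item.

address_valid, backorder, carrier_assigned, dock_ready, fragile_item, insured, labeled, notify_customer, oversize_item, priority_ship, restock_request, route_local, split_shipment, stock_available, stock_low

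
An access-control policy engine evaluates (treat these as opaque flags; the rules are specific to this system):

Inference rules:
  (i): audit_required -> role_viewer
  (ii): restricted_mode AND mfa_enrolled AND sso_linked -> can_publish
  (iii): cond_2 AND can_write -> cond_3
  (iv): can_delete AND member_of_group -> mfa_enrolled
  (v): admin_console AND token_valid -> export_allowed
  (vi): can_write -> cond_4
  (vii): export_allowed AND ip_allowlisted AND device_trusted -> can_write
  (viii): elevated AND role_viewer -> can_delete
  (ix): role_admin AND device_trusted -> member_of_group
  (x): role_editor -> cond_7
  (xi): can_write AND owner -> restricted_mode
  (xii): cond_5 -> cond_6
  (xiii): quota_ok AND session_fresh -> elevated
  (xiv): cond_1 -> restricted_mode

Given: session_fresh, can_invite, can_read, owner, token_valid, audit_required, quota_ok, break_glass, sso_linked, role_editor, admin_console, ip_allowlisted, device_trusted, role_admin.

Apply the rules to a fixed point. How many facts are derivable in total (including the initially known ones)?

Round 1 fires (i), (v), (ix), (x), (xiii), giving role_viewer, export_allowed, member_of_group, cond_7, elevated.
Round 2 fires (vii), (viii), giving can_write, can_delete.
Round 3 fires (iv), (vi), (xi), giving mfa_enrolled, cond_4, restricted_mode.
Round 4 fires (ii), giving can_publish.
Closure: {admin_console, audit_required, break_glass, can_delete, can_invite, can_publish, can_read, can_write, cond_4, cond_7, device_trusted, elevated, export_allowed, ip_allowlisted, member_of_group, mfa_enrolled, owner, quota_ok, restricted_mode, role_admin, role_editor, role_viewer, session_fresh, sso_linked, token_valid} — 25 facts.

25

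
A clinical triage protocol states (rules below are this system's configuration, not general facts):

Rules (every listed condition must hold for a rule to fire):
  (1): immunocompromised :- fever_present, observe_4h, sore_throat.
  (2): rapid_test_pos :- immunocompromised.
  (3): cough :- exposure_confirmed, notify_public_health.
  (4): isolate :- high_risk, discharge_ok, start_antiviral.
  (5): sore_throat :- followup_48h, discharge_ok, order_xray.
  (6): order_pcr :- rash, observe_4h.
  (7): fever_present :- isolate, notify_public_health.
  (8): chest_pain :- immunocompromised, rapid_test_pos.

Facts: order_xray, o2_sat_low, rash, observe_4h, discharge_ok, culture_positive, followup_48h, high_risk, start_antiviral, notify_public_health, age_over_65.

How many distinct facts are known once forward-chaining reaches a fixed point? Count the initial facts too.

18

Round 1 fires (4), (5), (6), giving isolate, sore_throat, order_pcr.
Round 2 fires (7), giving fever_present.
Round 3 fires (1), giving immunocompromised.
Round 4 fires (2), giving rapid_test_pos.
Round 5 fires (8), giving chest_pain.
Closure: {age_over_65, chest_pain, culture_positive, discharge_ok, fever_present, followup_48h, high_risk, immunocompromised, isolate, notify_public_health, o2_sat_low, observe_4h, order_pcr, order_xray, rapid_test_pos, rash, sore_throat, start_antiviral} — 18 facts.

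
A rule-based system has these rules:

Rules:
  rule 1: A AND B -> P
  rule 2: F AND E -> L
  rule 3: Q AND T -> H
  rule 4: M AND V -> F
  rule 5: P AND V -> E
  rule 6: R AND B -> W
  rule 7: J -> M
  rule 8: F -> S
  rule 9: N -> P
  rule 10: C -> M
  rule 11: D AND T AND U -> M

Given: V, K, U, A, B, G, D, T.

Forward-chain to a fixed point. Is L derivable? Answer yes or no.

Round 1: rule 1 [A AND B -> P]; rule 11 [D AND T AND U -> M]. Adds P, M.
Round 2: rule 4 [M AND V -> F]; rule 5 [P AND V -> E]. Adds F, E.
Round 3: rule 2 [F AND E -> L]; rule 8 [F -> S]. Adds L, S.
L appears in round 3, so it is derivable.

yes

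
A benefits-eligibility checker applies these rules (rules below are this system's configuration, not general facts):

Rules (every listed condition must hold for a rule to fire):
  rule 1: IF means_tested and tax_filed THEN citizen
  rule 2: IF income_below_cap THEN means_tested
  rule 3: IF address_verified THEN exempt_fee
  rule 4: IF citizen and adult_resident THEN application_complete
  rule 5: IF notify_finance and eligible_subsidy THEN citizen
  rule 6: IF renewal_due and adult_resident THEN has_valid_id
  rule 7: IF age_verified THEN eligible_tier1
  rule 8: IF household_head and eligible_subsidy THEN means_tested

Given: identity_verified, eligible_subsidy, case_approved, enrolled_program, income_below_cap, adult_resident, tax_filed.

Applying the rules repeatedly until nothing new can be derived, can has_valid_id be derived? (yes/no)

no

Round 1 — rule 2, derive means_tested.
Round 2 — rule 1, derive citizen.
Round 3 — rule 4, derive application_complete.
Fixed point reached. has_valid_id is concluded only by rule 6; rule 6 needs renewal_due (never derived).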